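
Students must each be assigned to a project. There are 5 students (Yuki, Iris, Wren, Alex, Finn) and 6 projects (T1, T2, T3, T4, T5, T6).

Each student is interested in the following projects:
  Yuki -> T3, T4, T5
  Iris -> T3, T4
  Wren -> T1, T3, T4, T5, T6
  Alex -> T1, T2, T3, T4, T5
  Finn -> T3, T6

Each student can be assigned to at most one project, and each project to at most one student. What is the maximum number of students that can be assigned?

A valid assignment of size 5: Yuki→T5, Iris→T3, Wren→T4, Alex→T1, Finn→T6.
All 5 students are matched, so no larger matching exists.

5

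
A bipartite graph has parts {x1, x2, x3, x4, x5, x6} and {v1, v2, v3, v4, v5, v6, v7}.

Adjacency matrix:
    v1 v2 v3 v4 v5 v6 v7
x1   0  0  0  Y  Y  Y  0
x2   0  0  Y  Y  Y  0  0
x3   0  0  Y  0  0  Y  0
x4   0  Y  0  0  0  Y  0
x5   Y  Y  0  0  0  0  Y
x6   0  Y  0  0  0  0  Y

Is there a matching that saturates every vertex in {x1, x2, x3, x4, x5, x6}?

Yes

A valid assignment of size 6: x1→v5, x2→v4, x3→v3, x4→v6, x5→v7, x6→v2.
Every left vertex is matched, so this matching saturates all of them.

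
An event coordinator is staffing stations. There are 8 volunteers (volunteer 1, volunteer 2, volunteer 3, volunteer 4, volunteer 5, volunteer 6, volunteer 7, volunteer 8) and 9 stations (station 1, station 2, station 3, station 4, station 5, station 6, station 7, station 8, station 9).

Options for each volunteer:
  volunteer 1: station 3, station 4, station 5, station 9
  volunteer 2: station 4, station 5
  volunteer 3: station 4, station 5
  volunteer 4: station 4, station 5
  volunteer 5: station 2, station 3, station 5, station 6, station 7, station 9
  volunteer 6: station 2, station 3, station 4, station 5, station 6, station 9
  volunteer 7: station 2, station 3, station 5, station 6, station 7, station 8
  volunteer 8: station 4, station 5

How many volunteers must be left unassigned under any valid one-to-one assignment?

A valid assignment of size 6: volunteer 1→station 3, volunteer 2→station 4, volunteer 3→station 5, volunteer 5→station 2, volunteer 6→station 6, volunteer 7→station 7.
The set {volunteer 2, volunteer 3, volunteer 4, volunteer 8} has only 2 neighbours ({station 4, station 5}), so by Hall's theorem at most 6 of the 8 volunteers can be matched.
That matches 6 of the 8, leaving 2 unmatched; no matching can do better.

2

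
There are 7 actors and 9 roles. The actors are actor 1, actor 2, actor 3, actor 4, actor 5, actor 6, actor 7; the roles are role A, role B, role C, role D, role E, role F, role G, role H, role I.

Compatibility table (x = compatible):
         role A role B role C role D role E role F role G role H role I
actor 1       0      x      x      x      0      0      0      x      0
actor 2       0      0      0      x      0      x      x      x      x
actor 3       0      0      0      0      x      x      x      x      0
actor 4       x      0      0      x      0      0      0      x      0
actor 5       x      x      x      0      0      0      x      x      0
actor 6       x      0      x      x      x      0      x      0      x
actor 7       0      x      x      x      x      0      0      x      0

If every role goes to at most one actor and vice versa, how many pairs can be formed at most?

For example, pair actor 1→role D, actor 2→role H, actor 3→role F, actor 4→role A, actor 5→role G, actor 6→role I, actor 7→role C.
All 7 actors are matched, so no larger matching exists.

7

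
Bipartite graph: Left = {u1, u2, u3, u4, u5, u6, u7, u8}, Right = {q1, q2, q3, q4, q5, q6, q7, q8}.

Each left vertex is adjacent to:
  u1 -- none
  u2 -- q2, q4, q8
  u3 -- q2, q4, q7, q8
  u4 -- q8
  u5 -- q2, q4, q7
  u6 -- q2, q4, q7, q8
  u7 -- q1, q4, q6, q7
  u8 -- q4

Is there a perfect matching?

No

The set {u1, u2, u3, u4, u5, u6, u8} has only 4 neighbours ({q2, q4, q7, q8}), so by Hall's theorem at most 5 of the 8 left vertices can be matched.
Hence no matching covers every left vertex.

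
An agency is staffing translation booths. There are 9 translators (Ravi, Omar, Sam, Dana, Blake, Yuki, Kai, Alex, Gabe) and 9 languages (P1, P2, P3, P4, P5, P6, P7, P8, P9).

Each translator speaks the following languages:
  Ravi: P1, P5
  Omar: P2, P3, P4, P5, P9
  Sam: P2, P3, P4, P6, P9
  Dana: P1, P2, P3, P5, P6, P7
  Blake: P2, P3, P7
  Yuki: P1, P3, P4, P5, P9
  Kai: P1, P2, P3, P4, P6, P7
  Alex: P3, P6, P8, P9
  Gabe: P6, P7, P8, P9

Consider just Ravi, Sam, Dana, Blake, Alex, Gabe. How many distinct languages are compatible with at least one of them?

9

The union of neighbours of {Ravi, Sam, Dana, Blake, Alex, Gabe} is {P1, P2, P3, P4, P5, P6, P7, P8, P9}, which has 9 elements.
Since |N(S)| = 9 ≥ |S| = 6, Hall's condition holds for this subset.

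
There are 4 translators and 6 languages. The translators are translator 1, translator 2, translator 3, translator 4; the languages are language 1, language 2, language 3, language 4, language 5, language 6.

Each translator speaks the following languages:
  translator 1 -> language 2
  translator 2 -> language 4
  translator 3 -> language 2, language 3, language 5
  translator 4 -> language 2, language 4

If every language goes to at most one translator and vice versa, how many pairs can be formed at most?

One maximum matching: translator 1→language 2, translator 2→language 4, translator 3→language 3.
The set {translator 1, translator 2, translator 4} has only 2 neighbours ({language 2, language 4}), so by Hall's theorem at most 3 of the 4 translators can be matched.

3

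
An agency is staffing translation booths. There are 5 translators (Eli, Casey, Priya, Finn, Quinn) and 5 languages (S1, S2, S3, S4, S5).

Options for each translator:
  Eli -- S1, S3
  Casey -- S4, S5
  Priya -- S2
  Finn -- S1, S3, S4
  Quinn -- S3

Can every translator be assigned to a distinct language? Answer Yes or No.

Yes

For example, pair Eli-S1, Casey-S5, Priya-S2, Finn-S4, Quinn-S3.
All 5 translators are covered.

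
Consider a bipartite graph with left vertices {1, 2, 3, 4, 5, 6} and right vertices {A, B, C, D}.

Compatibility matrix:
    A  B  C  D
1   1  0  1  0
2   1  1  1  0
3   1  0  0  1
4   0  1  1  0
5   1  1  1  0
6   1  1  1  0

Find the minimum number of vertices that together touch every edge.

4

The 4 edges 1–A, 2–C, 3–D, 4–B form a matching, so any vertex cover needs at least 4 vertices (one per matched edge).
Conversely {3, A, B, C} meets every edge and has exactly 4 vertices, so 4 is optimal.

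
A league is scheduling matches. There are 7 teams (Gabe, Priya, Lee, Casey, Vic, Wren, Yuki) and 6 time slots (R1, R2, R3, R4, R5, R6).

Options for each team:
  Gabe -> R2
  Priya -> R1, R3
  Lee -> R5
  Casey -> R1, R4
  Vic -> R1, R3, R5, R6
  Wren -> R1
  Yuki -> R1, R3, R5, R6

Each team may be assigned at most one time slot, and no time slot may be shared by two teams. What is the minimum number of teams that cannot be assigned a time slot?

A valid assignment of size 6: Gabe-R2, Priya-R3, Lee-R5, Casey-R4, Vic-R6, Wren-R1.
The set {Priya, Lee, Vic, Wren, Yuki} has only 4 neighbours ({R1, R3, R5, R6}), so by Hall's theorem at most 6 of the 7 teams can be matched.
That matches 6 of the 7, leaving 1 unmatched; no matching can do better.

1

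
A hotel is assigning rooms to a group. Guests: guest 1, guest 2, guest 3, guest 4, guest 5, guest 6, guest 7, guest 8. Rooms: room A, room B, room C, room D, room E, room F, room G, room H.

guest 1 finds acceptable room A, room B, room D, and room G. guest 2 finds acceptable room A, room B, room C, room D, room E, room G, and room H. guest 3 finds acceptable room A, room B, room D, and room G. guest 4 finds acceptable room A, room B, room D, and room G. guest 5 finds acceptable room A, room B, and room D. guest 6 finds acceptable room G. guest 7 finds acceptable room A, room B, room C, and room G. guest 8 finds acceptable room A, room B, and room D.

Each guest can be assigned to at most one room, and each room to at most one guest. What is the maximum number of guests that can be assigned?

6

A valid assignment of size 6: guest 1→room A, guest 2→room E, guest 3→room G, guest 4→room D, guest 5→room B, guest 7→room C.
The set {guest 1, guest 3, guest 4, guest 5, guest 6, guest 8} has only 4 neighbours ({room A, room B, room D, room G}), so by Hall's theorem at most 6 of the 8 guests can be matched.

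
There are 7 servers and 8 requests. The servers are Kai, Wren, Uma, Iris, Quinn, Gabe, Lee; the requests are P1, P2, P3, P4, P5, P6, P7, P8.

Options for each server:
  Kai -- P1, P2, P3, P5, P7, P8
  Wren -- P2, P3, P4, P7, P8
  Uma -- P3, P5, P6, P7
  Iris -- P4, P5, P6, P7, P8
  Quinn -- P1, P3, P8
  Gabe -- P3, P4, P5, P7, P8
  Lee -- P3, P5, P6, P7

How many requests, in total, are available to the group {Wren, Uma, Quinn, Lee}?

The union of neighbours of {Wren, Uma, Quinn, Lee} is {P1, P2, P3, P4, P5, P6, P7, P8}, which has 8 elements.
Since |N(S)| = 8 ≥ |S| = 4, Hall's condition holds for this subset.

8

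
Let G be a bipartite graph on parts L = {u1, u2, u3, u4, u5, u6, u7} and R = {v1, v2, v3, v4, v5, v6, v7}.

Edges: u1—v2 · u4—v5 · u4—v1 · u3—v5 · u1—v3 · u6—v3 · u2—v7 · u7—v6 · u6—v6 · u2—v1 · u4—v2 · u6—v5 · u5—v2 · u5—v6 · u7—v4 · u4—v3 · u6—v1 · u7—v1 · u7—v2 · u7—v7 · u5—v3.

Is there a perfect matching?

Yes

A valid assignment of size 7: u1–v3, u2–v7, u3–v5, u4–v1, u5–v2, u6–v6, u7–v4.
All 7 left vertices are covered.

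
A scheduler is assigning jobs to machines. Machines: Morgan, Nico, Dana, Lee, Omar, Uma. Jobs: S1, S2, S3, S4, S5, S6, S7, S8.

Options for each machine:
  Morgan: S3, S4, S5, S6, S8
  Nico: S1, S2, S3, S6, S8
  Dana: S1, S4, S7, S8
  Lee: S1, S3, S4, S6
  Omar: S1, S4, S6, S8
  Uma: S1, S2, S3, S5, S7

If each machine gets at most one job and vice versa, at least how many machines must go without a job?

One maximum matching: Morgan→S3, Nico→S6, Dana→S7, Lee→S4, Omar→S1, Uma→S2.
This saturates every machine, so 6 is the maximum.
That matches 6 of the 6, leaving 0 unmatched; no matching can do better.

0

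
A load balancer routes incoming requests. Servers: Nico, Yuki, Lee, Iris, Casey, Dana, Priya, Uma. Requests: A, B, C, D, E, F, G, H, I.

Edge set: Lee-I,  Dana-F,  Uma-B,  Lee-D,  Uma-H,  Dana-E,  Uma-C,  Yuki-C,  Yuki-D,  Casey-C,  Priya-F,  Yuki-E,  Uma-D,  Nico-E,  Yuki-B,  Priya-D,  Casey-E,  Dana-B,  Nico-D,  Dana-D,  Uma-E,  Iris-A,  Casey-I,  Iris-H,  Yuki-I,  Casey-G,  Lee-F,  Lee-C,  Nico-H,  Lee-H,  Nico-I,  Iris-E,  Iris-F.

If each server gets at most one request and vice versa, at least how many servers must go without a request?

0

For example, pair Nico–I, Yuki–C, Lee–F, Iris–H, Casey–G, Dana–B, Priya–D, Uma–E.
This saturates every server, so 8 is the maximum.
That matches 8 of the 8, leaving 0 unmatched; no matching can do better.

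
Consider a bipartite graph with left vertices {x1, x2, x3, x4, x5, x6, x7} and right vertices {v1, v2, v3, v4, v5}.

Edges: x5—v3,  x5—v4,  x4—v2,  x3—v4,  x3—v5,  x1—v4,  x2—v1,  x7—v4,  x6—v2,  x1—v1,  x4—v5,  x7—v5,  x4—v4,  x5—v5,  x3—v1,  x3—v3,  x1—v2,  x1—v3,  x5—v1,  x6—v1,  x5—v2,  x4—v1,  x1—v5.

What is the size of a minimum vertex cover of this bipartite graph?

The 5 edges x1–v2, x2–v1, x3–v5, x4–v4, x5–v3 form a matching, so any vertex cover needs at least 5 vertices (one per matched edge).
Conversely {v1, v2, v3, v4, v5} meets every edge and has exactly 5 vertices, so 5 is optimal.

5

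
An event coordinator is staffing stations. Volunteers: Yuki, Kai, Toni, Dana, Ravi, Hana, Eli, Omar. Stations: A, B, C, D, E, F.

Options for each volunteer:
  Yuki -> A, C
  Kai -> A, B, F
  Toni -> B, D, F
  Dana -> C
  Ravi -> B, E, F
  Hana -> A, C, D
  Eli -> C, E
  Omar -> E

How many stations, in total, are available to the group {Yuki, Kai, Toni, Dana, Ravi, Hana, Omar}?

6

The union of neighbours of {Yuki, Kai, Toni, Dana, Ravi, Hana, Omar} is {A, B, C, D, E, F}, which has 6 elements.
Since |N(S)| = 6 < |S| = 7, Hall's condition fails for this subset.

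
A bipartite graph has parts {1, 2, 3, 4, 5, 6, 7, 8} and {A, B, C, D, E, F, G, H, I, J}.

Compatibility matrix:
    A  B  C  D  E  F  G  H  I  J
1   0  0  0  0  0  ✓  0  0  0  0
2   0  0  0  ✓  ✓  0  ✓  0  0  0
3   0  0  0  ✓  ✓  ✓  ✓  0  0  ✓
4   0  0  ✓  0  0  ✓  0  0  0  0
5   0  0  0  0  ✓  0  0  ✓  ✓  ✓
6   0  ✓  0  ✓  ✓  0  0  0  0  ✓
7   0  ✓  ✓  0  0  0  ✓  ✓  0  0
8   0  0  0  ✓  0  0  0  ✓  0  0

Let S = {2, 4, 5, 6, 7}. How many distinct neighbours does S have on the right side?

The union of neighbours of {2, 4, 5, 6, 7} is {B, C, D, E, F, G, H, I, J}, which has 9 elements.
Since |N(S)| = 9 ≥ |S| = 5, Hall's condition holds for this subset.

9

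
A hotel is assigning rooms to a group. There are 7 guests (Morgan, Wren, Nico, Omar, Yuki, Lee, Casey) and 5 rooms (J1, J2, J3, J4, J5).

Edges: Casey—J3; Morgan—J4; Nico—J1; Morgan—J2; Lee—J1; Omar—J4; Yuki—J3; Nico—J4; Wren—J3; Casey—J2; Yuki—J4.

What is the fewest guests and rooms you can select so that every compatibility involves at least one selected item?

{J1, J2, J3, J4} is a vertex cover of size 4: every edge has an endpoint in this set.
No smaller cover exists because Morgan–J2, Wren–J3, Nico–J1, Omar–J4 is a matching of size 4, and a cover must include an endpoint of each of these disjoint edges (König's theorem).

4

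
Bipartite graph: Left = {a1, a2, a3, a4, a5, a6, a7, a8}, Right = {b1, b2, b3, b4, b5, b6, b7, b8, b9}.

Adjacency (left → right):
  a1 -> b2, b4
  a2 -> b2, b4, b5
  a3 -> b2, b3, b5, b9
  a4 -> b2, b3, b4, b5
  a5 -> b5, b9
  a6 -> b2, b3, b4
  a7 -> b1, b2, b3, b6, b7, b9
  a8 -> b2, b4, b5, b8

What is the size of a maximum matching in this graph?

For example, pair a1→b2, a2→b4, a3→b9, a4→b3, a5→b5, a7→b7, a8→b8.
The set {a1, a2, a3, a4, a5, a6} has only 5 neighbours ({b2, b3, b4, b5, b9}), so by Hall's theorem at most 7 of the 8 left vertices can be matched.

7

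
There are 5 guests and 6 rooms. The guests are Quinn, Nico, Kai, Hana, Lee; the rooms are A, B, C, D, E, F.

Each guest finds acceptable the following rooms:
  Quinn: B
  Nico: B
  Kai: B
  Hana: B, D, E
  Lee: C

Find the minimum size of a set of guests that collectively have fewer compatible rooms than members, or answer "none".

Take S = {Quinn, Nico}. Its neighbourhood is {B}, so |N(S)| = 1 < |S| = 2.
No single vertex violates Hall's condition since each has at least one neighbour, so 2 is the minimum.

2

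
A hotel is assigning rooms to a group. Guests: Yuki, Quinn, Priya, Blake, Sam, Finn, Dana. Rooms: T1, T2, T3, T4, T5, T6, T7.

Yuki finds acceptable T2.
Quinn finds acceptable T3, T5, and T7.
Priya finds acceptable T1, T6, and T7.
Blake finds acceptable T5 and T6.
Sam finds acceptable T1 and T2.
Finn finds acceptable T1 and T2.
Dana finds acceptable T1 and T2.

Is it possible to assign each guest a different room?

No

The set {Yuki, Sam, Finn, Dana} has only 2 neighbours ({T1, T2}), so by Hall's theorem at most 5 of the 7 guests can be matched.
Hence no matching covers every guest.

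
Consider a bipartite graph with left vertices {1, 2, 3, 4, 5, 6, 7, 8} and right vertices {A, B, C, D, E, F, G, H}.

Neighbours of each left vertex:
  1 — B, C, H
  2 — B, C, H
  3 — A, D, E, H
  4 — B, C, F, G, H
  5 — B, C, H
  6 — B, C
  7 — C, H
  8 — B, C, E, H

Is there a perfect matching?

The set {1, 2, 5, 6, 7} has only 3 neighbours ({B, C, H}), so by Hall's theorem at most 6 of the 8 left vertices can be matched.
Hence no matching covers every left vertex.

No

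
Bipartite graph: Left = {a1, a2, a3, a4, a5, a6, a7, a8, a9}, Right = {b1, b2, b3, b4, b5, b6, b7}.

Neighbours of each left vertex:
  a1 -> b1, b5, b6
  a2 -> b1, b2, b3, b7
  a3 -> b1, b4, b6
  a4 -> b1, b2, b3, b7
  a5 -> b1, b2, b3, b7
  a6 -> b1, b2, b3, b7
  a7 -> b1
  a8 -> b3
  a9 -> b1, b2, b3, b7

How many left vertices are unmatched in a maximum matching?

A valid assignment of size 6: a1→b5, a2→b1, a3→b6, a4→b2, a5→b7, a6→b3.
The set {a2, a4, a5, a6, a7, a8, a9} has only 4 neighbours ({b1, b2, b3, b7}), so by Hall's theorem at most 6 of the 9 left vertices can be matched.
That matches 6 of the 9, leaving 3 unmatched; no matching can do better.

3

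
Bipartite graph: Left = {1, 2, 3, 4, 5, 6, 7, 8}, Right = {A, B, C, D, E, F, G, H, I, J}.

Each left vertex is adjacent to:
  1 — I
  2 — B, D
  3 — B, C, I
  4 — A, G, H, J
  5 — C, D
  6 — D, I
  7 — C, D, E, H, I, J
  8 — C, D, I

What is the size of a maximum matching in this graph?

A valid assignment of size 6: 1–I, 2–D, 3–B, 4–G, 5–C, 7–J.
The set {1, 2, 3, 5, 6, 8} has only 4 neighbours ({B, C, D, I}), so by Hall's theorem at most 6 of the 8 left vertices can be matched.

6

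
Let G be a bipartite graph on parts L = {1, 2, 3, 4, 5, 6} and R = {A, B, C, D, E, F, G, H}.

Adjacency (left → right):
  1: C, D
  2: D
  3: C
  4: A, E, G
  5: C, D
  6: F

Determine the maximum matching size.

A valid assignment of size 4: 1–C, 2–D, 4–E, 6–F.
The set {1, 2, 3, 5} has only 2 neighbours ({C, D}), so by Hall's theorem at most 4 of the 6 left vertices can be matched.

4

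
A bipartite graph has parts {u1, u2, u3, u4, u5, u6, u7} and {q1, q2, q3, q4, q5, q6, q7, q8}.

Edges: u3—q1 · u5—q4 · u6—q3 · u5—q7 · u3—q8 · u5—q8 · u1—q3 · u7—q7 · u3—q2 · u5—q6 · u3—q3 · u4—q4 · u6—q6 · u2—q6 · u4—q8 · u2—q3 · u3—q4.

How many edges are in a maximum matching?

A valid assignment of size 6: u1→q3, u2→q6, u3→q1, u4→q4, u5→q8, u7→q7.
The set {u1, u2, u6} has only 2 neighbours ({q3, q6}), so by Hall's theorem at most 6 of the 7 left vertices can be matched.

6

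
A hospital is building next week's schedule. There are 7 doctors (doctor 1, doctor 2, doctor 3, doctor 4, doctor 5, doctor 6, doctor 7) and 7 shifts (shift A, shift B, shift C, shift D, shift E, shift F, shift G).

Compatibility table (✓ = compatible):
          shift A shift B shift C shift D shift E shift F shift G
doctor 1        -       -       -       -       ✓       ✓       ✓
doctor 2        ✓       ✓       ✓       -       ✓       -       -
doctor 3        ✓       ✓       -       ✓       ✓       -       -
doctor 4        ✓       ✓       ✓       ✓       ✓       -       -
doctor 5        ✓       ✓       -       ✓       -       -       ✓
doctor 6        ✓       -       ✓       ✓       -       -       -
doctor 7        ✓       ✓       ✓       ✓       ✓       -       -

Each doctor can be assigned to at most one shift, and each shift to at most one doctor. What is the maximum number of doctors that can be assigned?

7

One maximum matching: doctor 1-shift F, doctor 2-shift E, doctor 3-shift B, doctor 4-shift C, doctor 5-shift G, doctor 6-shift D, doctor 7-shift A.
All 7 doctors are matched, so no larger matching exists.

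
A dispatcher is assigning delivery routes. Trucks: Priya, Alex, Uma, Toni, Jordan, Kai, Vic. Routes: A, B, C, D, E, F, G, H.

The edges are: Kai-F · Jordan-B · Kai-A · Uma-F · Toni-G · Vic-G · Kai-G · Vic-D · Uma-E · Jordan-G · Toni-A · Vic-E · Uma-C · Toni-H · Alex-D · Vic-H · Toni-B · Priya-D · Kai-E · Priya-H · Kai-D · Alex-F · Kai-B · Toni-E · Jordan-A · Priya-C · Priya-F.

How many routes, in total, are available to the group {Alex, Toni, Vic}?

7

The union of neighbours of {Alex, Toni, Vic} is {A, B, D, E, F, G, H}, which has 7 elements.
Since |N(S)| = 7 ≥ |S| = 3, Hall's condition holds for this subset.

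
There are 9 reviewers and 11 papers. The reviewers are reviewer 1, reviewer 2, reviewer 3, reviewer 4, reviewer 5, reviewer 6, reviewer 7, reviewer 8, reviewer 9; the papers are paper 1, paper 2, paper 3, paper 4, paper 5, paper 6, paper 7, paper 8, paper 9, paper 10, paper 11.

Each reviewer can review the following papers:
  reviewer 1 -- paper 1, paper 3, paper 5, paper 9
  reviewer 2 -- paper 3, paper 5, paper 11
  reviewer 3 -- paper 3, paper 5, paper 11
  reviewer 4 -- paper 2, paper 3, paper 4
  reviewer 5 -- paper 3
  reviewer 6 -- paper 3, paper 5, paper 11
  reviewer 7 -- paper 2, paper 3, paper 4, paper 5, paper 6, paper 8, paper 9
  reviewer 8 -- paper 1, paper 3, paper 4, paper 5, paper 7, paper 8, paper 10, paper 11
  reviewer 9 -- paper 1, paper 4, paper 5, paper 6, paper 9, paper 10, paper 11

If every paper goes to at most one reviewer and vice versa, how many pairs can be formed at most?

For example, pair reviewer 1-paper 1, reviewer 2-paper 11, reviewer 3-paper 5, reviewer 4-paper 4, reviewer 5-paper 3, reviewer 7-paper 9, reviewer 8-paper 10, reviewer 9-paper 6.
The set {reviewer 2, reviewer 3, reviewer 5, reviewer 6} has only 3 neighbours ({paper 11, paper 3, paper 5}), so by Hall's theorem at most 8 of the 9 reviewers can be matched.

8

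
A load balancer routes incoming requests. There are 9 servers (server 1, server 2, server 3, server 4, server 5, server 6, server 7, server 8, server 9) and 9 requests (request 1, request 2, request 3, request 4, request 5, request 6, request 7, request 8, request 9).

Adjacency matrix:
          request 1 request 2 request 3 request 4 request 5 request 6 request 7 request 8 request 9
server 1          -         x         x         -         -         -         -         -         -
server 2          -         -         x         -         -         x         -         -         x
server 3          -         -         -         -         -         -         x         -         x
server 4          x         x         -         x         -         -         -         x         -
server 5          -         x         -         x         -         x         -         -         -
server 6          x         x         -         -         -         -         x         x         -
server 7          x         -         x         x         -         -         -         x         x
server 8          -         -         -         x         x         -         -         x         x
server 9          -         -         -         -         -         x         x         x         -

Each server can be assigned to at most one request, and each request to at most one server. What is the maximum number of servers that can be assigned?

One maximum matching: server 1→request 2, server 2→request 3, server 3→request 9, server 4→request 8, server 5→request 6, server 6→request 1, server 7→request 4, server 8→request 5, server 9→request 7.
All 9 servers are matched, so no larger matching exists.

9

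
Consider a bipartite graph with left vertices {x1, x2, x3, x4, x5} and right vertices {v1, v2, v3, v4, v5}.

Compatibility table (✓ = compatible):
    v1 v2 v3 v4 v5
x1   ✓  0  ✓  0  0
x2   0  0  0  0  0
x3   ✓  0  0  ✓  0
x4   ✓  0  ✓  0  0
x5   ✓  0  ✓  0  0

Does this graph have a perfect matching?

No

The set {x1, x2, x4, x5} has only 2 neighbours ({v1, v3}), so by Hall's theorem at most 3 of the 5 left vertices can be matched.
Hence no matching covers every left vertex.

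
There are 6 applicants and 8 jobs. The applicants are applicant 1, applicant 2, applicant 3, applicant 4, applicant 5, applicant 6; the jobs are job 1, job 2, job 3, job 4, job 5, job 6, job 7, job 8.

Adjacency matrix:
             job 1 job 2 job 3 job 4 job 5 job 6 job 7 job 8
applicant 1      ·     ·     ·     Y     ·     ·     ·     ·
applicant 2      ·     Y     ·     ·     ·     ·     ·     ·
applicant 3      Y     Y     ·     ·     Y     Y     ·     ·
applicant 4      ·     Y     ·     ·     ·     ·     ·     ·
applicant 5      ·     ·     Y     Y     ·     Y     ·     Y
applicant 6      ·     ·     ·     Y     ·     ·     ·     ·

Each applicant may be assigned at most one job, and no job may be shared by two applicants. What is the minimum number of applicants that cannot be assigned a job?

2

For example, pair applicant 1–job 4, applicant 2–job 2, applicant 3–job 1, applicant 5–job 3.
The set {applicant 1, applicant 2, applicant 4, applicant 6} has only 2 neighbours ({job 2, job 4}), so by Hall's theorem at most 4 of the 6 applicants can be matched.
That matches 4 of the 6, leaving 2 unmatched; no matching can do better.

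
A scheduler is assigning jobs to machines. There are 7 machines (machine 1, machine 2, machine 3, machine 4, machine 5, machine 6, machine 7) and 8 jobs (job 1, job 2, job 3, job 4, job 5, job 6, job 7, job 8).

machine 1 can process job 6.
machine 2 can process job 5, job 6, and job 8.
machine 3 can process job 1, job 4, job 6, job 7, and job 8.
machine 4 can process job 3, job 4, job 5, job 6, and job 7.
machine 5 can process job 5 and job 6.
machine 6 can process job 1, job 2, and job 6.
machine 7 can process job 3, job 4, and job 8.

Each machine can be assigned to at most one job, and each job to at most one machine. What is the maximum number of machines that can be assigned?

A valid assignment of size 7: machine 1-job 6, machine 2-job 8, machine 3-job 1, machine 4-job 7, machine 5-job 5, machine 6-job 2, machine 7-job 3.
All 7 machines are matched, so no larger matching exists.

7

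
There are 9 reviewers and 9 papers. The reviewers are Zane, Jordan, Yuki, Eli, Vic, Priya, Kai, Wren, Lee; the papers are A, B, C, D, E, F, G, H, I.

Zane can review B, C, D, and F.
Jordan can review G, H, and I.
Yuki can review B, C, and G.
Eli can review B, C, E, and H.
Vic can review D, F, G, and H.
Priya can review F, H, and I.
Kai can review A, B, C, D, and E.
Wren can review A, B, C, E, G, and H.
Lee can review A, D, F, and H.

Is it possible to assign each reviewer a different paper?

For example, pair Zane→B, Jordan→I, Yuki→C, Eli→E, Vic→D, Priya→H, Kai→A, Wren→G, Lee→F.
Every reviewer is matched, so this is a perfect matching.

Yes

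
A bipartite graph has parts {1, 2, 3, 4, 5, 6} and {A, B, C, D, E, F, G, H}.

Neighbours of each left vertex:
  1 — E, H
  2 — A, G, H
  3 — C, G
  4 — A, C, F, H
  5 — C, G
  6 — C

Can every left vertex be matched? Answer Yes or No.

No

The set {3, 5, 6} has only 2 neighbours ({C, G}), so by Hall's theorem at most 5 of the 6 left vertices can be matched.
Hence no matching covers every left vertex.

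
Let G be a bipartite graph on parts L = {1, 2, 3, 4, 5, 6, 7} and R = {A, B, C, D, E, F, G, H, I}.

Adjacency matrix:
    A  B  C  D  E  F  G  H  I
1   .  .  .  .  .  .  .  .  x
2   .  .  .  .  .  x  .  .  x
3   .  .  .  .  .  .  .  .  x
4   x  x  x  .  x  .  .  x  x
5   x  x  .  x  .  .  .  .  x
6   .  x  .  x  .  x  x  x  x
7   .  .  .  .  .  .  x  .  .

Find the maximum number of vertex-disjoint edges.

One maximum matching: 1–I, 2–F, 4–A, 5–B, 6–H, 7–G.
The set {1, 3} has only 1 neighbour ({I}), so by Hall's theorem at most 6 of the 7 left vertices can be matched.

6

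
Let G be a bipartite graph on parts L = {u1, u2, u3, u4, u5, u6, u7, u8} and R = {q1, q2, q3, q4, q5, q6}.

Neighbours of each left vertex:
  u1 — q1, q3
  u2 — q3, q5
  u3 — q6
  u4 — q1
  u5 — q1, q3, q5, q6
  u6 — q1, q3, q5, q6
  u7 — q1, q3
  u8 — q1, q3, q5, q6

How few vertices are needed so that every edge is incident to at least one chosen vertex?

A maximum matching has 4 edges (e.g. u1–q3, u2–q5, u3–q6, u4–q1).
By König's theorem the minimum vertex cover has the same size. One such cover is {q1, q3, q5, q6}.

4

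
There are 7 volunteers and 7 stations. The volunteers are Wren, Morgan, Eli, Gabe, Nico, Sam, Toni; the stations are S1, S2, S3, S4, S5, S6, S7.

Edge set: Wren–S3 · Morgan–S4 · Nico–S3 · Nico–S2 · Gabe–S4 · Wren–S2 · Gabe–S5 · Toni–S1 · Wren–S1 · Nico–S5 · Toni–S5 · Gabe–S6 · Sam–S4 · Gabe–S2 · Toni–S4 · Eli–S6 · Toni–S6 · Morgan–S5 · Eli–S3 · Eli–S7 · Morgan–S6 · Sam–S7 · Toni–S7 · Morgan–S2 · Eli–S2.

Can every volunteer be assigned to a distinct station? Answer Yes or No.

Yes

One maximum matching: Wren-S1, Morgan-S5, Eli-S6, Gabe-S2, Nico-S3, Sam-S4, Toni-S7.
Every volunteer is matched, so this is a perfect matching.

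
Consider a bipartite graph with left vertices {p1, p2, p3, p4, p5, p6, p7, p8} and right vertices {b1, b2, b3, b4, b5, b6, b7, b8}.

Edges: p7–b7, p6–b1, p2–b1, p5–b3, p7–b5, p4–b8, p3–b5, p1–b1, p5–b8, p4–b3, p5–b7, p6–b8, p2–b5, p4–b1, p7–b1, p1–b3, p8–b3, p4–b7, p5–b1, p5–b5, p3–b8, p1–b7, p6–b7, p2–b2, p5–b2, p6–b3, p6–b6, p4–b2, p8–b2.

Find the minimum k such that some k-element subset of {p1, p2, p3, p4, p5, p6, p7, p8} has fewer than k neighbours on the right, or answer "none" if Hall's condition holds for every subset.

Take S = {p1, p2, p3, p4, p5, p7, p8}. Its neighbourhood is {b1, b2, b3, b5, b7, b8}, so |N(S)| = 6 < |S| = 7.
Every subset of size less than 7 has at least as many neighbours as members, so 7 is the minimum.

7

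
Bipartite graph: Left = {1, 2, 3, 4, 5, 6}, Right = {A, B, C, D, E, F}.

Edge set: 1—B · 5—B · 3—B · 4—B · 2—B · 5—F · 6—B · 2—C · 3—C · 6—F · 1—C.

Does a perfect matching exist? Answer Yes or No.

No

The set {1, 2, 3, 4, 5, 6} has only 3 neighbours ({B, C, F}), so by Hall's theorem at most 3 of the 6 left vertices can be matched.
Hence no matching covers every left vertex.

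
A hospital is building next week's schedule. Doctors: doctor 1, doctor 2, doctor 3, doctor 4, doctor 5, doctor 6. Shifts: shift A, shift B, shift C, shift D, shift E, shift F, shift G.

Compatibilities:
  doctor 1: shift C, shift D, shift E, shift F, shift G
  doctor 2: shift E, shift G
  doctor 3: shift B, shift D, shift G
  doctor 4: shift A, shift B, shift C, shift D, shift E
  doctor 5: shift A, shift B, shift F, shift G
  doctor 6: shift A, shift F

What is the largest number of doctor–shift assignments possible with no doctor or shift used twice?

6

A valid assignment of size 6: doctor 1–shift G, doctor 2–shift E, doctor 3–shift B, doctor 4–shift D, doctor 5–shift A, doctor 6–shift F.
This saturates every doctor, so 6 is the maximum.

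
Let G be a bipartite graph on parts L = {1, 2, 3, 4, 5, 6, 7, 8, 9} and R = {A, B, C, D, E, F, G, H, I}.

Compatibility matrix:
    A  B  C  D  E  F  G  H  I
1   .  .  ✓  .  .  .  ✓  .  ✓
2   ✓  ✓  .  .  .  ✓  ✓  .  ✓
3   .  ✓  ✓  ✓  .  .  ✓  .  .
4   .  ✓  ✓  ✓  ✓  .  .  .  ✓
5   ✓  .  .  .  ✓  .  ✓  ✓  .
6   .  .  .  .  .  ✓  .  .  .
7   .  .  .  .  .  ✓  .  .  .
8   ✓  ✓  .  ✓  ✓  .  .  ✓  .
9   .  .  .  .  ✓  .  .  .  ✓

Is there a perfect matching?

The set {6, 7} has only 1 neighbour ({F}), so by Hall's theorem at most 8 of the 9 left vertices can be matched.
Hence no matching covers every left vertex.

No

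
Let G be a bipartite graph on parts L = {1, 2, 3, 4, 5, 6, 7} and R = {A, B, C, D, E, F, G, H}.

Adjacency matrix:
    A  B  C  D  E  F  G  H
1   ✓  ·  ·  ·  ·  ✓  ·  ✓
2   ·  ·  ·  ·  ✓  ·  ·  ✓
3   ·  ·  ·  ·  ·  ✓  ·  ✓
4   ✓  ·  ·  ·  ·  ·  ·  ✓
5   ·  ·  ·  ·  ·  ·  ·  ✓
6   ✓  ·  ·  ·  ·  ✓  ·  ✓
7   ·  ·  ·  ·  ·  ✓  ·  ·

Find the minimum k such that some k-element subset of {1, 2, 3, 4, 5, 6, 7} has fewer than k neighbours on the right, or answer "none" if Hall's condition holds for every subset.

3

Take S = {3, 5, 7}. Its neighbourhood is {F, H}, so |N(S)| = 2 < |S| = 3.
Every subset of size less than 3 has at least as many neighbours as members, so 3 is the minimum.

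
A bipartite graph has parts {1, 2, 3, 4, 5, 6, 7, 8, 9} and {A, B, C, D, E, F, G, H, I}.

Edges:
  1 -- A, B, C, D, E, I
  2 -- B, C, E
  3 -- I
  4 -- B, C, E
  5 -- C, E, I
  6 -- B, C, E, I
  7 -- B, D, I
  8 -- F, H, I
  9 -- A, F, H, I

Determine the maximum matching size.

For example, pair 1-A, 2-B, 3-I, 4-C, 5-E, 7-D, 8-H, 9-F.
The set {2, 3, 4, 5, 6} has only 4 neighbours ({B, C, E, I}), so by Hall's theorem at most 8 of the 9 left vertices can be matched.

8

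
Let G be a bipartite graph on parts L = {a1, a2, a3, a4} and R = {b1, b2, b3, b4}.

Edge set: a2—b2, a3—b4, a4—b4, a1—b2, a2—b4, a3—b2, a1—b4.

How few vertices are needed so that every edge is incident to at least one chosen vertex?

A maximum matching has 2 edges (e.g. a1–b2, a2–b4).
By König's theorem the minimum vertex cover has the same size. One such cover is {b2, b4}.

2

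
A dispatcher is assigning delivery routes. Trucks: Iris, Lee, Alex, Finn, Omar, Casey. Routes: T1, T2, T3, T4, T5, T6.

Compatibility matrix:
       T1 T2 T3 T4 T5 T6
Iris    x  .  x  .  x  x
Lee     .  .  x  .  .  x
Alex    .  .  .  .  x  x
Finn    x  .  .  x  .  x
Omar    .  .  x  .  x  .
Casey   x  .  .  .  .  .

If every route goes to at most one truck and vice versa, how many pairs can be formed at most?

5

One maximum matching: Iris-T1, Lee-T3, Alex-T6, Finn-T4, Omar-T5.
The set {Iris, Lee, Alex, Omar, Casey} has only 4 neighbours ({T1, T3, T5, T6}), so by Hall's theorem at most 5 of the 6 trucks can be matched.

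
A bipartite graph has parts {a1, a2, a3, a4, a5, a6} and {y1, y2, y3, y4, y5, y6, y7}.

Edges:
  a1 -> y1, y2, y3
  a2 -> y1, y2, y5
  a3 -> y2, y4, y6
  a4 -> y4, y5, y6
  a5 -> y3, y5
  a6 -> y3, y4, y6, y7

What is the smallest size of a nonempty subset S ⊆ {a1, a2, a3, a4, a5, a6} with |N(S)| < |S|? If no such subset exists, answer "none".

A matching saturating every left vertex exists, for instance a1→y1, a2→y2, a3→y6, a4→y4, a5→y5, a6→y3.
By Hall's marriage theorem, this means |N(S)| ≥ |S| for every subset S, so no violating subset exists.

none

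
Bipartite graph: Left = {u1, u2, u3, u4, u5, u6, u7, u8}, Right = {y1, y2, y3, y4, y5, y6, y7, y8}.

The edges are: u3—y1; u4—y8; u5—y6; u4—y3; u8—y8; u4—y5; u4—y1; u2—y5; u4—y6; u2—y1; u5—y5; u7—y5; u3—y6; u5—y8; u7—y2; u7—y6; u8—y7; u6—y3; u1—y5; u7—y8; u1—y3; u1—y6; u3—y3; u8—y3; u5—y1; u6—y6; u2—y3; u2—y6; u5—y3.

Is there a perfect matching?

No

The set {u1, u2, u3, u4, u5, u6} has only 5 neighbours ({y1, y3, y5, y6, y8}), so by Hall's theorem at most 7 of the 8 left vertices can be matched.
Hence no matching covers every left vertex.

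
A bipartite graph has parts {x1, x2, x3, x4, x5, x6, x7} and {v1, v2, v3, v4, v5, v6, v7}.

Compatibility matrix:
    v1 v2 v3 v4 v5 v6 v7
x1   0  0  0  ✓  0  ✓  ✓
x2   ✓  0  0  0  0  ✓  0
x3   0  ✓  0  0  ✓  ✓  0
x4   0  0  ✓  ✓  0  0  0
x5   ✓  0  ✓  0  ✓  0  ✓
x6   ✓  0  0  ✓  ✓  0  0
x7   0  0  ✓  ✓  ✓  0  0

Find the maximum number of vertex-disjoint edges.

7

A valid assignment of size 7: x1→v6, x2→v1, x3→v2, x4→v3, x5→v7, x6→v5, x7→v4.
This saturates every left vertex, so 7 is the maximum.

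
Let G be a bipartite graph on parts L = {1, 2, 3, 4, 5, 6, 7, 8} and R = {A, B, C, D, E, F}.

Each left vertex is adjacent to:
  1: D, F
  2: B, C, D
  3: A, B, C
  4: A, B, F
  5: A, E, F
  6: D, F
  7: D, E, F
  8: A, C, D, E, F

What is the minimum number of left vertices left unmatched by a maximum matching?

2

For example, pair 1–D, 2–B, 3–C, 4–A, 5–E, 6–F.
The set {1, 2, 3, 4, 5, 6, 7, 8} has only 6 neighbours ({A, B, C, D, E, F}), so by Hall's theorem at most 6 of the 8 left vertices can be matched.
That matches 6 of the 8, leaving 2 unmatched; no matching can do better.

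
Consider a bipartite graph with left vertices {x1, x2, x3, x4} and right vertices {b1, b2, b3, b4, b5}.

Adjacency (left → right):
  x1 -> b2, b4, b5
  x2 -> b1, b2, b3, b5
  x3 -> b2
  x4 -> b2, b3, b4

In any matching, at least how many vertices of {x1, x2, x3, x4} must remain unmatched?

0

A valid assignment of size 4: x1→b4, x2→b5, x3→b2, x4→b3.
This saturates every left vertex, so 4 is the maximum.
That matches 4 of the 4, leaving 0 unmatched; no matching can do better.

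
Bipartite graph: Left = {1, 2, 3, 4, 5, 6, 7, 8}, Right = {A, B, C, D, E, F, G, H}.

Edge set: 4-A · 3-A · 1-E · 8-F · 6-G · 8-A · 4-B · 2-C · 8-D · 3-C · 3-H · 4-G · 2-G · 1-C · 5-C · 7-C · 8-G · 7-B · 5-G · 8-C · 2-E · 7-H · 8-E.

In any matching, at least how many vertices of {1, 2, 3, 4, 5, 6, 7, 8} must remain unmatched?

1

For example, pair 1–E, 2–G, 3–H, 4–A, 5–C, 7–B, 8–F.
The set {1, 2, 5, 6} has only 3 neighbours ({C, E, G}), so by Hall's theorem at most 7 of the 8 left vertices can be matched.
That matches 7 of the 8, leaving 1 unmatched; no matching can do better.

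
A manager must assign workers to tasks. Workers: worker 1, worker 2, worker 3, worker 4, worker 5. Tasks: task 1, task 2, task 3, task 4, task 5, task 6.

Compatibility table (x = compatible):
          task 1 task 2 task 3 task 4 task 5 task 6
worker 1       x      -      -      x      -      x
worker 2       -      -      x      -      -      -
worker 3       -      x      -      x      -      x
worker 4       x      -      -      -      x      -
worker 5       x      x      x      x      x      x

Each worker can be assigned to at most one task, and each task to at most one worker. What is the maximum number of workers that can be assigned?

A valid assignment of size 5: worker 1-task 6, worker 2-task 3, worker 3-task 2, worker 4-task 1, worker 5-task 4.
All 5 workers are matched, so no larger matching exists.

5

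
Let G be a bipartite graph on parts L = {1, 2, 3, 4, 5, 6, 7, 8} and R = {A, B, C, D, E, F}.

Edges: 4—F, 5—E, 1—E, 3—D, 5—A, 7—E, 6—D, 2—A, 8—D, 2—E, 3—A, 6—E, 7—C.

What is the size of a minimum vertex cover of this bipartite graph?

5

The 5 edges 1–E, 2–A, 3–D, 4–F, 7–C form a matching, so any vertex cover needs at least 5 vertices (one per matched edge).
Conversely {4, 7, A, D, E} meets every edge and has exactly 5 vertices, so 5 is optimal.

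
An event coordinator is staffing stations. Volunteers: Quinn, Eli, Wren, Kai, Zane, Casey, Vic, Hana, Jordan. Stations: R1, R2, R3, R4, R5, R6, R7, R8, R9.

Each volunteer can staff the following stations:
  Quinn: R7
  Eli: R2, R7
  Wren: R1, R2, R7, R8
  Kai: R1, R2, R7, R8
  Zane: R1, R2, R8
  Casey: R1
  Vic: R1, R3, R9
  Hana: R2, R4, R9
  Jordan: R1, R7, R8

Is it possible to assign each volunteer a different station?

No

The set {Quinn, Eli, Wren, Kai, Zane, Casey, Jordan} has only 4 neighbours ({R1, R2, R7, R8}), so by Hall's theorem at most 6 of the 9 volunteers can be matched.
Hence no matching covers every volunteer.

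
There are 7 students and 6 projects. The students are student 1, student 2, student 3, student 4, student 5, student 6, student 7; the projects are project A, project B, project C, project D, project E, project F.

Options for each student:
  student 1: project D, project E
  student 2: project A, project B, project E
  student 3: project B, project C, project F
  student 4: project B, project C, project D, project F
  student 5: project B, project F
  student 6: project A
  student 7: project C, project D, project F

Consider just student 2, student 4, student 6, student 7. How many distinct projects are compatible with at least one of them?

6

The union of neighbours of {student 2, student 4, student 6, student 7} is {project A, project B, project C, project D, project E, project F}, which has 6 elements.
Since |N(S)| = 6 ≥ |S| = 4, Hall's condition holds for this subset.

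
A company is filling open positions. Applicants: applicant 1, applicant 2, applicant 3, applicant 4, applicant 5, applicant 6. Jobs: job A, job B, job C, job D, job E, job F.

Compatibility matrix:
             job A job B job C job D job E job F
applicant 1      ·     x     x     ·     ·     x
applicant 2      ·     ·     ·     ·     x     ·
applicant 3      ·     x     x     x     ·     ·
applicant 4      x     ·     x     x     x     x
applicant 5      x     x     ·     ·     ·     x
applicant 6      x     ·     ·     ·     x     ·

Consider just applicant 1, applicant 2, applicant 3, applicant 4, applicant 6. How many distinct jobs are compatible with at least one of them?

6

The union of neighbours of {applicant 1, applicant 2, applicant 3, applicant 4, applicant 6} is {job A, job B, job C, job D, job E, job F}, which has 6 elements.
Since |N(S)| = 6 ≥ |S| = 5, Hall's condition holds for this subset.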